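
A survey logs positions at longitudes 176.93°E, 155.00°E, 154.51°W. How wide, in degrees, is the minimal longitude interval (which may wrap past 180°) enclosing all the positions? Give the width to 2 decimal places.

50.49°

Sort the longitudes: -154.51°, +155.00°, +176.93°.
Eastward gaps between consecutive values (wrapping around): 309.51°, 21.93°, 28.56°.
Largest gap = 309.51° ⇒ minimal covering band is its complement: 360° − 309.51° = 50.49°.
Band runs from +155.00° eastward to -154.51°, crossing the antimeridian.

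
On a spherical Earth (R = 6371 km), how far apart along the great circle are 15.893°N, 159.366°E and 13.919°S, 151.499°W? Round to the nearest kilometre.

Δλ = -151.499 − 159.366 = -310.865°; wrapped into (−180°, 180°]: 49.135°.
Δφ = -13.919 − 15.893 = -29.812°.
a = sin²(Δφ/2) + cos φ₁ · cos φ₂ · sin²(Δλ/2) = 0.227540.
c = 2·atan2(√a, √(1−a)) = 0.99450 rad → d = 6371·c ≈ 6335.98 km.

6336 km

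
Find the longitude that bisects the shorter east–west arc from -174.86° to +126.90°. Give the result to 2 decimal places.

Signed shortest Δλ from -174.86° to +126.90° is -58.24°.
Midpoint longitude = -174.86° + (-58.24°)/2 = -174.86° − 29.12° = -203.98°.
Normalise into (−180°, 180°]: +156.02°.
(The naïve average (-174.86 + +126.90)/2 = -23.98° is on the wrong side of the globe.)

+156.02°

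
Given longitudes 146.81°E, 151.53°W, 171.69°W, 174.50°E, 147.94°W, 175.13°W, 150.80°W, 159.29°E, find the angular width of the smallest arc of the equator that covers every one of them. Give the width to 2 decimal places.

Sort the longitudes: -175.13°, -171.69°, -151.53°, -150.80°, -147.94°, +146.81°, +159.29°, +174.50°.
Eastward gaps between consecutive values (wrapping around): 3.44°, 20.16°, 0.73°, 2.86°, 294.75°, 12.48°, 15.21°, 10.37°.
Largest gap = 294.75° ⇒ minimal covering band is its complement: 360° − 294.75° = 65.25°.
Band runs from +146.81° eastward to -147.94°, crossing the antimeridian.

65.25°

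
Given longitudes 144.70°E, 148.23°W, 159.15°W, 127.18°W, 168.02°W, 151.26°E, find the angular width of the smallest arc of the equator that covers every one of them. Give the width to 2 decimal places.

88.12°

Sort the longitudes: -168.02°, -159.15°, -148.23°, -127.18°, +144.70°, +151.26°.
Eastward gaps between consecutive values (wrapping around): 8.87°, 10.92°, 21.05°, 271.88°, 6.56°, 40.72°.
Largest gap = 271.88° ⇒ minimal covering band is its complement: 360° − 271.88° = 88.12°.
Band runs from +144.70° eastward to -127.18°, crossing the antimeridian.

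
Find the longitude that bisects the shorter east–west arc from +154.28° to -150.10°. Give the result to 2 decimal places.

-177.91°

Signed shortest Δλ from +154.28° to -150.10° is +55.62°.
Midpoint longitude = +154.28° + (+55.62°)/2 = +154.28° + 27.81° = +182.09°.
Normalise into (−180°, 180°]: -177.91°.
(The naïve average (+154.28 + -150.10)/2 = 2.09° is on the wrong side of the globe.)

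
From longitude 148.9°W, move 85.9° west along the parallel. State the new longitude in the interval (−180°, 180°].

125.2°E

Start at -148.9°; shift −85.9° → -234.8°.
-234.8° lies outside (−180°, 180°]; add 360° → +125.2°.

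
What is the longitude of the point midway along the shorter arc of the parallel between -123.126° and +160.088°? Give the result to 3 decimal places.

-161.519°

Signed shortest Δλ from -123.126° to +160.088° is -76.786°.
Midpoint longitude = -123.126° + (-76.786°)/2 = -123.126° − 38.393° = -161.519°.
(The naïve average (-123.126 + +160.088)/2 = 18.481° is on the wrong side of the globe.)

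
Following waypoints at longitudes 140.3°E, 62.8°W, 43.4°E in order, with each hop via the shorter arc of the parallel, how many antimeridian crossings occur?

Leg 1: +140.3° → -62.8°, shortest Δλ = 156.9° (east) — crosses 180°.
Leg 2: -62.8° → +43.4°, shortest Δλ = 106.2° (east) — does not cross 180°.
Total crossings: 1.

1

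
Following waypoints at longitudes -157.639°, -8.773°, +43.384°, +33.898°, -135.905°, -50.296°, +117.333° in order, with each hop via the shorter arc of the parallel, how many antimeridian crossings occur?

Leg 1: -157.639° → -8.773°, shortest Δλ = 148.866° (east) — does not cross 180°.
Leg 2: -8.773° → +43.384°, shortest Δλ = 52.157° (east) — does not cross 180°.
Leg 3: +43.384° → +33.898°, shortest Δλ = -9.486° (west) — does not cross 180°.
Leg 4: +33.898° → -135.905°, shortest Δλ = -169.803° (west) — does not cross 180°.
Leg 5: -135.905° → -50.296°, shortest Δλ = 85.609° (east) — does not cross 180°.
Leg 6: -50.296° → +117.333°, shortest Δλ = 167.629° (east) — does not cross 180°.
Total crossings: 0.

0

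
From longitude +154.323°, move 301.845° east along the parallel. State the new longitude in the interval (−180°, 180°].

+96.168°

Start at +154.323°; shift +301.845° → +456.168°.
+456.168° lies outside (−180°, 180°]; subtract 360° → +96.168°.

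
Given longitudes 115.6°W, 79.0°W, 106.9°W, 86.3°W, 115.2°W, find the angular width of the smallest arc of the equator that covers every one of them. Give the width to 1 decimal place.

36.6°

Sort the longitudes: -115.6°, -115.2°, -106.9°, -86.3°, -79.0°.
Eastward gaps between consecutive values (wrapping around): 0.4°, 8.3°, 20.6°, 7.3°, 323.4°.
Largest gap = 323.4° ⇒ minimal covering band is its complement: 360° − 323.4° = 36.6°.
Band runs from -115.6° eastward to -79.0°.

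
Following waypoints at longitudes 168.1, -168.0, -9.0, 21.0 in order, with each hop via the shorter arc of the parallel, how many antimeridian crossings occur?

1

Leg 1: +168.1° → -168.0°, shortest Δλ = 23.9° (east) — crosses 180°.
Leg 2: -168.0° → -9.0°, shortest Δλ = 159.0° (east) — does not cross 180°.
Leg 3: -9.0° → +21.0°, shortest Δλ = 30.0° (east) — does not cross 180°.
Total crossings: 1.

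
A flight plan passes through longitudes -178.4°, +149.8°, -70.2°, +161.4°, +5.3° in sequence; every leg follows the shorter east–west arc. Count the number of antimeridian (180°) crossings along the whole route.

3

Leg 1: -178.4° → +149.8°, shortest Δλ = -31.8° (west) — crosses 180°.
Leg 2: +149.8° → -70.2°, shortest Δλ = 140.0° (east) — crosses 180°.
Leg 3: -70.2° → +161.4°, shortest Δλ = -128.4° (west) — crosses 180°.
Leg 4: +161.4° → +5.3°, shortest Δλ = -156.1° (west) — does not cross 180°.
Total crossings: 3.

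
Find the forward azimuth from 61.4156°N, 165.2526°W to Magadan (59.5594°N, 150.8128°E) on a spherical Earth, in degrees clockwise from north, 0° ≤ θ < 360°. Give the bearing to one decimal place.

Δλ = 150.8128 − -165.2526 = 316.0654°; wrapped into (−180°, 180°]: -43.9346°.
θ = atan2( sin Δλ · cos φ₂ , cos φ₁ · sin φ₂ − sin φ₁ · cos φ₂ · cos Δλ )
  = atan2(-0.35153, 0.09212) = -75.316° → normalised to [0°, 360°): 284.684°.

284.7°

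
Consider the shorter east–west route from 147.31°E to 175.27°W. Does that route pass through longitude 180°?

Yes

Naïve |-175.27 − 147.31| = 322.58° > 180°, so the shorter arc goes the other way round — across 180°.
Signed shortest Δλ = ((-175.27 − 147.31 + 180) mod 360) − 180 = 37.42°.
Going east by 37.42° from +147.31° passes through 180° before reaching -175.27°.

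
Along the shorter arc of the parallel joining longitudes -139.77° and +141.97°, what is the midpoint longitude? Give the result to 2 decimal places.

Signed shortest Δλ from -139.77° to +141.97° is -78.26°.
Midpoint longitude = -139.77° + (-78.26°)/2 = -139.77° − 39.13° = -178.90°.
(The naïve average (-139.77 + +141.97)/2 = 1.1° is on the wrong side of the globe.)

-178.90°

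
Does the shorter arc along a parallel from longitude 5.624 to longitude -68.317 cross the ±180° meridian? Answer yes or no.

Signed shortest Δλ = ((-68.317 − 5.624 + 180) mod 360) − 180 = -73.941°.
Going west by 73.941° from +5.624° reaches -68.317° without touching 180°.

No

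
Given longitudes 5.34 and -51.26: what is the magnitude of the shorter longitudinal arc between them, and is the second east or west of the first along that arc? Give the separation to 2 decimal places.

56.60° west

Raw difference: -51.26 − 5.34 = -56.6°.
Normalise into (−180°, 180°]: -56.6° stays -56.6°.
Negative ⇒ the second point lies to the west; separation 56.60°.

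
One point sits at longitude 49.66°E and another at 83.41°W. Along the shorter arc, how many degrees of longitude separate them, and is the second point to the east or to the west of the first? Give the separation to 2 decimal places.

Raw difference: -83.41 − 49.66 = -133.07°.
Normalise into (−180°, 180°]: -133.07° stays -133.07°.
Negative ⇒ the second point lies to the west; separation 133.07°.

133.07° west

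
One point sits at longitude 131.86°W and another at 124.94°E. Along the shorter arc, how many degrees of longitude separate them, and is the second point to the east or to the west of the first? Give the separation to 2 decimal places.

Raw difference: 124.94 − -131.86 = 256.8°.
Normalise into (−180°, 180°]: 256.8° − 360° = -103.2°.
Negative ⇒ the second point lies to the west; separation 103.20°.

103.20° west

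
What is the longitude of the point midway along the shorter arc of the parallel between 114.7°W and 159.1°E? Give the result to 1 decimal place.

Signed shortest Δλ from -114.7° to +159.1° is -86.2°.
Midpoint longitude = -114.7° + (-86.2°)/2 = -114.7° − 43.1° = -157.8°.
(The naïve average (-114.7 + +159.1)/2 = 22.2° is on the wrong side of the globe.)

157.8°W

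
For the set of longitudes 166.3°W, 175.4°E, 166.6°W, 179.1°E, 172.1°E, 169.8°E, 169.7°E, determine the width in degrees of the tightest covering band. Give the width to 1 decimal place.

Sort the longitudes: -166.6°, -166.3°, +169.7°, +169.8°, +172.1°, +175.4°, +179.1°.
Eastward gaps between consecutive values (wrapping around): 0.3°, 336.0°, 0.1°, 2.3°, 3.3°, 3.7°, 14.3°.
Largest gap = 336.0° ⇒ minimal covering band is its complement: 360° − 336.0° = 24.0°.
Band runs from +169.7° eastward to -166.3°, crossing the antimeridian.

24.0°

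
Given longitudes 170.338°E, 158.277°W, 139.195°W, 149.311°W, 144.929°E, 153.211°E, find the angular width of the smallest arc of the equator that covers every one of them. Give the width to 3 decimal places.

75.876°

Sort the longitudes: -158.277°, -149.311°, -139.195°, +144.929°, +153.211°, +170.338°.
Eastward gaps between consecutive values (wrapping around): 8.966°, 10.116°, 284.124°, 8.282°, 17.127°, 31.385°.
Largest gap = 284.124° ⇒ minimal covering band is its complement: 360° − 284.124° = 75.876°.
Band runs from +144.929° eastward to -139.195°, crossing the antimeridian.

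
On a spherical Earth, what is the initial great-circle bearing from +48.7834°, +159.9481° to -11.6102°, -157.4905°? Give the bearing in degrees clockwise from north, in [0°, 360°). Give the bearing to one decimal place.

Δλ = -157.4905 − 159.9481 = -317.4386°; wrapped into (−180°, 180°]: 42.5614°.
θ = atan2( sin Δλ · cos φ₂ , cos φ₁ · sin φ₂ − sin φ₁ · cos φ₂ · cos Δλ )
  = atan2(0.66254, -0.67532) = 135.547° → normalised to [0°, 360°): 135.547°.

135.5°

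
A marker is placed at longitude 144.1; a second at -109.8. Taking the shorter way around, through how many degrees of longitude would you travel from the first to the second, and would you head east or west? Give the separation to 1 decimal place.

106.1° east

Raw difference: -109.8 − 144.1 = -253.9°.
Normalise into (−180°, 180°]: -253.9° + 360° = 106.1°.
Positive ⇒ the second point lies to the east; separation 106.1°.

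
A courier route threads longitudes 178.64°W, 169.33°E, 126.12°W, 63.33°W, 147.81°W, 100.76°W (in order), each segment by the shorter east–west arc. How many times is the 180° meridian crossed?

2

Leg 1: -178.64° → +169.33°, shortest Δλ = -12.03° (west) — crosses 180°.
Leg 2: +169.33° → -126.12°, shortest Δλ = 64.55° (east) — crosses 180°.
Leg 3: -126.12° → -63.33°, shortest Δλ = 62.79° (east) — does not cross 180°.
Leg 4: -63.33° → -147.81°, shortest Δλ = -84.48° (west) — does not cross 180°.
Leg 5: -147.81° → -100.76°, shortest Δλ = 47.05° (east) — does not cross 180°.
Total crossings: 2.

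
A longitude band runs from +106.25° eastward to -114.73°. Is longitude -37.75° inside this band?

Band width going east from +106.25° to -114.73°: ((-114.73 − 106.25) mod 360) = 139.02°.
Offset of -37.75° east of the west edge: ((-37.75 − 106.25) mod 360) = 216.00°.
216.00° > 139.02° ⇒ outside.

No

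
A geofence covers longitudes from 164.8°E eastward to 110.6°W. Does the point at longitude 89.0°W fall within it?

Band width going east from +164.8° to -110.6°: ((-110.6 − 164.8) mod 360) = 84.6°.
Offset of -89.0° east of the west edge: ((-89.0 − 164.8) mod 360) = 106.2°.
106.2° > 84.6° ⇒ outside.

No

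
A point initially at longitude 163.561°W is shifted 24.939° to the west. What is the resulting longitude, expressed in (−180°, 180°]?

Start at -163.561°; shift −24.939° → -188.500°.
-188.500° lies outside (−180°, 180°]; add 360° → +171.500°.

171.500°E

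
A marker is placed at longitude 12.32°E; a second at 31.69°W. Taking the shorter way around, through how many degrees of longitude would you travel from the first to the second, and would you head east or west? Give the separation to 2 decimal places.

44.01° west

Raw difference: -31.69 − 12.32 = -44.01°.
Normalise into (−180°, 180°]: -44.01° stays -44.01°.
Negative ⇒ the second point lies to the west; separation 44.01°.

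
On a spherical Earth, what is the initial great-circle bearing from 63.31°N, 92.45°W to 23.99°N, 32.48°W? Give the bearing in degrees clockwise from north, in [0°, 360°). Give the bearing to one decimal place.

Δλ = -32.48 − -92.45 = 59.97°.
θ = atan2( sin Δλ · cos φ₂ , cos φ₁ · sin φ₂ − sin φ₁ · cos φ₂ · cos Δλ )
  = atan2(0.79098, -0.22589) = 105.938° → normalised to [0°, 360°): 105.938°.

105.9°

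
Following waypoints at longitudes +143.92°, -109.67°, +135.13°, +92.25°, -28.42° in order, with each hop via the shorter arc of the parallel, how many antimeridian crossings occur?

Leg 1: +143.92° → -109.67°, shortest Δλ = 106.41° (east) — crosses 180°.
Leg 2: -109.67° → +135.13°, shortest Δλ = -115.2° (west) — crosses 180°.
Leg 3: +135.13° → +92.25°, shortest Δλ = -42.88° (west) — does not cross 180°.
Leg 4: +92.25° → -28.42°, shortest Δλ = -120.67° (west) — does not cross 180°.
Total crossings: 2.

2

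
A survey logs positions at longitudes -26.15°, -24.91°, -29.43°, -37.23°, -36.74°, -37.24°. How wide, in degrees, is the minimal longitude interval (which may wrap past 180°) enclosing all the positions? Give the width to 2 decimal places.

Sort the longitudes: -37.24°, -37.23°, -36.74°, -29.43°, -26.15°, -24.91°.
Eastward gaps between consecutive values (wrapping around): 0.01°, 0.49°, 7.31°, 3.28°, 1.24°, 347.67°.
Largest gap = 347.67° ⇒ minimal covering band is its complement: 360° − 347.67° = 12.33°.
Band runs from -37.24° eastward to -24.91°.

12.33°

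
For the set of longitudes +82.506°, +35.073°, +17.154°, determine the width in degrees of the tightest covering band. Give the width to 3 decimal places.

65.352°

Sort the longitudes: +17.154°, +35.073°, +82.506°.
Eastward gaps between consecutive values (wrapping around): 17.919°, 47.433°, 294.648°.
Largest gap = 294.648° ⇒ minimal covering band is its complement: 360° − 294.648° = 65.352°.
Band runs from +17.154° eastward to +82.506°.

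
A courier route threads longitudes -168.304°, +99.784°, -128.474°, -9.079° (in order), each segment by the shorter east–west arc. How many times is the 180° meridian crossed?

2

Leg 1: -168.304° → +99.784°, shortest Δλ = -91.912° (west) — crosses 180°.
Leg 2: +99.784° → -128.474°, shortest Δλ = 131.742° (east) — crosses 180°.
Leg 3: -128.474° → -9.079°, shortest Δλ = 119.395° (east) — does not cross 180°.
Total crossings: 2.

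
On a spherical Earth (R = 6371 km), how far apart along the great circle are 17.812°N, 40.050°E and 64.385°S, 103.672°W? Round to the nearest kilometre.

14168 km

Δλ = -103.672 − 40.050 = -143.722°.
Δφ = -64.385 − 17.812 = -82.197°.
a = sin²(Δφ/2) + cos φ₁ · cos φ₂ · sin²(Δλ/2) = 0.803822.
c = 2·atan2(√a, √(1−a)) = 2.22389 rad → d = 6371·c ≈ 14168.38 km.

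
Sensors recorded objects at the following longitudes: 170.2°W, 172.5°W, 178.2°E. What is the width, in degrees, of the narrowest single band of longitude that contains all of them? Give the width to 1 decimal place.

11.6°

Sort the longitudes: -172.5°, -170.2°, +178.2°.
Eastward gaps between consecutive values (wrapping around): 2.3°, 348.4°, 9.3°.
Largest gap = 348.4° ⇒ minimal covering band is its complement: 360° − 348.4° = 11.6°.
Band runs from +178.2° eastward to -170.2°, crossing the antimeridian.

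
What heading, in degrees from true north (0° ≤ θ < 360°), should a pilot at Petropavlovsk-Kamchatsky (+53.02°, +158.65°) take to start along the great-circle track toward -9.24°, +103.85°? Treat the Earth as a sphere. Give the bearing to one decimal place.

Δλ = 103.85 − 158.65 = -54.80°.
θ = atan2( sin Δλ · cos φ₂ , cos φ₁ · sin φ₂ − sin φ₁ · cos φ₂ · cos Δλ )
  = atan2(-0.80654, -0.55109) = -124.344° → normalised to [0°, 360°): 235.656°.

235.7°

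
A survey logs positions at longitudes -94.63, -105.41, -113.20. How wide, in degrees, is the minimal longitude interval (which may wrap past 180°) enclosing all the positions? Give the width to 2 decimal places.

18.57°

Sort the longitudes: -113.20°, -105.41°, -94.63°.
Eastward gaps between consecutive values (wrapping around): 7.79°, 10.78°, 341.43°.
Largest gap = 341.43° ⇒ minimal covering band is its complement: 360° − 341.43° = 18.57°.
Band runs from -113.20° eastward to -94.63°.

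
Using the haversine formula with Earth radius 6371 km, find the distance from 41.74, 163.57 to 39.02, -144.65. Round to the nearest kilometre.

Δλ = -144.65 − 163.57 = -308.22°; wrapped into (−180°, 180°]: 51.78°.
Δφ = 39.02 − 41.74 = -2.72°.
a = sin²(Δφ/2) + cos φ₁ · cos φ₂ · sin²(Δλ/2) = 0.111092.
c = 2·atan2(√a, √(1−a)) = 0.67961 rad → d = 6371·c ≈ 4329.82 km.

4330 km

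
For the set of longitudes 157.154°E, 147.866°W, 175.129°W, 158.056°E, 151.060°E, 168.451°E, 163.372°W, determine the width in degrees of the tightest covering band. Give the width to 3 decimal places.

Sort the longitudes: -175.129°, -163.372°, -147.866°, +151.060°, +157.154°, +158.056°, +168.451°.
Eastward gaps between consecutive values (wrapping around): 11.757°, 15.506°, 298.926°, 6.094°, 0.902°, 10.395°, 16.420°.
Largest gap = 298.926° ⇒ minimal covering band is its complement: 360° − 298.926° = 61.074°.
Band runs from +151.060° eastward to -147.866°, crossing the antimeridian.

61.074°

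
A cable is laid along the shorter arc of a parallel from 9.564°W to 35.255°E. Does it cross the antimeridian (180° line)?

Signed shortest Δλ = ((35.255 − -9.564 + 180) mod 360) − 180 = 44.819°.
Going east by 44.819° from -9.564° reaches +35.255° without touching 180°.

No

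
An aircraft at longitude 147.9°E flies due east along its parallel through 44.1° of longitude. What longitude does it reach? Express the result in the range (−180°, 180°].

168.0°W

Start at +147.9°; shift +44.1° → +192.0°.
+192.0° lies outside (−180°, 180°]; subtract 360° → -168.0°.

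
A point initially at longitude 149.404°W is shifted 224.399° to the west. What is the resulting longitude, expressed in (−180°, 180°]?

Start at -149.404°; shift −224.399° → -373.803°.
-373.803° lies outside (−180°, 180°]; add 360° → -13.803°.

13.803°W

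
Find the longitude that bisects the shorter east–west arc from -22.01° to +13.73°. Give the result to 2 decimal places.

-4.14°

Signed shortest Δλ from -22.01° to +13.73° is +35.74°.
Midpoint longitude = -22.01° + (+35.74°)/2 = -22.01° + 17.87° = -4.14°.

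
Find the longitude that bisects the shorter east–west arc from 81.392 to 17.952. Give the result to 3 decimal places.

+49.672°

Signed shortest Δλ from +81.392° to +17.952° is -63.440°.
Midpoint longitude = +81.392° + (-63.440°)/2 = +81.392° − 31.720° = +49.672°.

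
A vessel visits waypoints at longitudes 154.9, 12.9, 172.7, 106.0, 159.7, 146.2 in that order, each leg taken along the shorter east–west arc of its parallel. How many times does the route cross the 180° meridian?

0

Leg 1: +154.9° → +12.9°, shortest Δλ = -142.0° (west) — does not cross 180°.
Leg 2: +12.9° → +172.7°, shortest Δλ = 159.8° (east) — does not cross 180°.
Leg 3: +172.7° → +106.0°, shortest Δλ = -66.7° (west) — does not cross 180°.
Leg 4: +106.0° → +159.7°, shortest Δλ = 53.7° (east) — does not cross 180°.
Leg 5: +159.7° → +146.2°, shortest Δλ = -13.5° (west) — does not cross 180°.
Total crossings: 0.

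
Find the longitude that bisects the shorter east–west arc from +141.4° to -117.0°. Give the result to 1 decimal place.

Signed shortest Δλ from +141.4° to -117.0° is +101.6°.
Midpoint longitude = +141.4° + (+101.6°)/2 = +141.4° + 50.8° = +192.2°.
Normalise into (−180°, 180°]: -167.8°.
(The naïve average (+141.4 + -117.0)/2 = 12.2° is on the wrong side of the globe.)

-167.8°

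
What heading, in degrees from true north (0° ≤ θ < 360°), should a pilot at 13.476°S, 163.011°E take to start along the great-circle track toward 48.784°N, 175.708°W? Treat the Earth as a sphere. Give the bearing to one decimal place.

Δλ = -175.708 − 163.011 = -338.719°; wrapped into (−180°, 180°]: 21.281°.
θ = atan2( sin Δλ · cos φ₂ , cos φ₁ · sin φ₂ − sin φ₁ · cos φ₂ · cos Δλ )
  = atan2(0.23914, 0.87460) = 15.293° → normalised to [0°, 360°): 15.293°.

15.3°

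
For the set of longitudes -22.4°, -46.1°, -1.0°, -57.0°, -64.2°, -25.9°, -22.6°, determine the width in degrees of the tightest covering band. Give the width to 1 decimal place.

63.2°

Sort the longitudes: -64.2°, -57.0°, -46.1°, -25.9°, -22.6°, -22.4°, -1.0°.
Eastward gaps between consecutive values (wrapping around): 7.2°, 10.9°, 20.2°, 3.3°, 0.2°, 21.4°, 296.8°.
Largest gap = 296.8° ⇒ minimal covering band is its complement: 360° − 296.8° = 63.2°.
Band runs from -64.2° eastward to -1.0°.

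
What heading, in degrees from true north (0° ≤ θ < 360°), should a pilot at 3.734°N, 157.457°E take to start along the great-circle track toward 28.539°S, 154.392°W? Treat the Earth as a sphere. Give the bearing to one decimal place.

128.2°

Δλ = -154.392 − 157.457 = -311.849°; wrapped into (−180°, 180°]: 48.151°.
θ = atan2( sin Δλ · cos φ₂ , cos φ₁ · sin φ₂ − sin φ₁ · cos φ₂ · cos Δλ )
  = atan2(0.65439, -0.51491) = 128.198° → normalised to [0°, 360°): 128.198°.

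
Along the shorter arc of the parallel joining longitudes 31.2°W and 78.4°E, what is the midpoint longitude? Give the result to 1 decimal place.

23.6°E

Signed shortest Δλ from -31.2° to +78.4° is +109.6°.
Midpoint longitude = -31.2° + (+109.6°)/2 = -31.2° + 54.8° = +23.6°.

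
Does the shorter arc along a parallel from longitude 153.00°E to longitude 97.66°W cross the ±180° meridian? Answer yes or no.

Naïve |-97.66 − 153.00| = 250.66° > 180°, so the shorter arc goes the other way round — across 180°.
Signed shortest Δλ = ((-97.66 − 153.00 + 180) mod 360) − 180 = 109.34°.
Going east by 109.34° from +153.00° passes through 180° before reaching -97.66°.

Yes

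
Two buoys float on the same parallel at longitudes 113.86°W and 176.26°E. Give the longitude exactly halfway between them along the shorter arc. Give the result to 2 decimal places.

148.80°W

Signed shortest Δλ from -113.86° to +176.26° is -69.88°.
Midpoint longitude = -113.86° + (-69.88°)/2 = -113.86° − 34.94° = -148.80°.
(The naïve average (-113.86 + +176.26)/2 = 31.2° is on the wrong side of the globe.)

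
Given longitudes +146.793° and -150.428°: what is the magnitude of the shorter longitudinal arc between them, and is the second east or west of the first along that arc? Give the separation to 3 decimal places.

Raw difference: -150.428 − 146.793 = -297.221°.
Normalise into (−180°, 180°]: -297.221° + 360° = 62.779°.
Positive ⇒ the second point lies to the east; separation 62.779°.

62.779° east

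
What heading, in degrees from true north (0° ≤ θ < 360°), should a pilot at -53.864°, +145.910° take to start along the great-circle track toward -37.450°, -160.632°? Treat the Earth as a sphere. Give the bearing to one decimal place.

87.9°

Δλ = -160.632 − 145.910 = -306.542°; wrapped into (−180°, 180°]: 53.458°.
θ = atan2( sin Δλ · cos φ₂ , cos φ₁ · sin φ₂ − sin φ₁ · cos φ₂ · cos Δλ )
  = atan2(0.63782, 0.02317) = 87.919° → normalised to [0°, 360°): 87.919°.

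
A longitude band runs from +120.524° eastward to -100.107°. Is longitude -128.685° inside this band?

Yes

Band width going east from +120.524° to -100.107°: ((-100.107 − 120.524) mod 360) = 139.369°.
Offset of -128.685° east of the west edge: ((-128.685 − 120.524) mod 360) = 110.791°.
110.791° ≤ 139.369° ⇒ inside.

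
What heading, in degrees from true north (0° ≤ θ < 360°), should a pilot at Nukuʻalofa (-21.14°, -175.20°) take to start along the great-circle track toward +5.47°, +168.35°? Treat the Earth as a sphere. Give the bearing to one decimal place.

326.9°

Δλ = 168.35 − -175.20 = 343.55°; wrapped into (−180°, 180°]: -16.45°.
θ = atan2( sin Δλ · cos φ₂ , cos φ₁ · sin φ₂ − sin φ₁ · cos φ₂ · cos Δλ )
  = atan2(-0.28189, 0.43322) = -33.051° → normalised to [0°, 360°): 326.949°.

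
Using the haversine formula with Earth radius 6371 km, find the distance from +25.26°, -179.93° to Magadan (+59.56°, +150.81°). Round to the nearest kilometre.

Δλ = 150.81 − -179.93 = 330.74°; wrapped into (−180°, 180°]: -29.26°.
Δφ = 59.56 − 25.26 = 34.30°.
a = sin²(Δφ/2) + cos φ₁ · cos φ₂ · sin²(Δλ/2) = 0.116181.
c = 2·atan2(√a, √(1−a)) = 0.69565 rad → d = 6371·c ≈ 4431.98 km.

4432 km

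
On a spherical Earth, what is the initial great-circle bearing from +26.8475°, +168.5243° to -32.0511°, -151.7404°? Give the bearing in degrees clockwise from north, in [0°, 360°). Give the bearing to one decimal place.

Δλ = -151.7404 − 168.5243 = -320.2647°; wrapped into (−180°, 180°]: 39.7353°.
θ = atan2( sin Δλ · cos φ₂ , cos φ₁ · sin φ₂ − sin φ₁ · cos φ₂ · cos Δλ )
  = atan2(0.54181, -0.76783) = 144.792° → normalised to [0°, 360°): 144.792°.

144.8°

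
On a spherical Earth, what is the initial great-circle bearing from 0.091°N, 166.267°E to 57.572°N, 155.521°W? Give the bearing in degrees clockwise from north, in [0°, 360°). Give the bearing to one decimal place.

21.5°

Δλ = -155.521 − 166.267 = -321.788°; wrapped into (−180°, 180°]: 38.212°.
θ = atan2( sin Δλ · cos φ₂ , cos φ₁ · sin φ₂ − sin φ₁ · cos φ₂ · cos Δλ )
  = atan2(0.33170, 0.84340) = 21.469° → normalised to [0°, 360°): 21.469°.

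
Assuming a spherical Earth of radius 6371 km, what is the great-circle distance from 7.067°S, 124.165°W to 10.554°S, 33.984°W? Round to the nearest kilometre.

9884 km

Δλ = -33.984 − -124.165 = 90.181°.
Δφ = -10.554 − -7.067 = -3.487°.
a = sin²(Δφ/2) + cos φ₁ · cos φ₂ · sin²(Δλ/2) = 0.490274.
c = 2·atan2(√a, √(1−a)) = 1.55134 rad → d = 6371·c ≈ 9883.60 km.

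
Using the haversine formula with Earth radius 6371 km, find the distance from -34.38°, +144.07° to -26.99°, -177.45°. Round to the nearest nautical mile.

Δλ = -177.45 − 144.07 = -321.52°; wrapped into (−180°, 180°]: 38.48°.
Δφ = -26.99 − -34.38 = 7.39°.
a = sin²(Δφ/2) + cos φ₁ · cos φ₂ · sin²(Δλ/2) = 0.084011.
c = 2·atan2(√a, √(1−a)) = 0.58813 rad → d = 6371·c ≈ 3746.99 km ≈ 2023.21 nmi.

2023 nmi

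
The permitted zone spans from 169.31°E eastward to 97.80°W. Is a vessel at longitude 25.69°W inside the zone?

Band width going east from +169.31° to -97.80°: ((-97.80 − 169.31) mod 360) = 92.89°.
Offset of -25.69° east of the west edge: ((-25.69 − 169.31) mod 360) = 165.00°.
165.00° > 92.89° ⇒ outside.

No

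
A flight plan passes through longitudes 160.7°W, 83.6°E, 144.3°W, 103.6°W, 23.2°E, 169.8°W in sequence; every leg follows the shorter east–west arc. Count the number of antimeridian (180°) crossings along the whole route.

3

Leg 1: -160.7° → +83.6°, shortest Δλ = -115.7° (west) — crosses 180°.
Leg 2: +83.6° → -144.3°, shortest Δλ = 132.1° (east) — crosses 180°.
Leg 3: -144.3° → -103.6°, shortest Δλ = 40.7° (east) — does not cross 180°.
Leg 4: -103.6° → +23.2°, shortest Δλ = 126.8° (east) — does not cross 180°.
Leg 5: +23.2° → -169.8°, shortest Δλ = 167.0° (east) — crosses 180°.
Total crossings: 3.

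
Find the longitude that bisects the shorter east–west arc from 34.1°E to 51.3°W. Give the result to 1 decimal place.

Signed shortest Δλ from +34.1° to -51.3° is -85.4°.
Midpoint longitude = +34.1° + (-85.4°)/2 = +34.1° − 42.7° = -8.6°.

8.6°W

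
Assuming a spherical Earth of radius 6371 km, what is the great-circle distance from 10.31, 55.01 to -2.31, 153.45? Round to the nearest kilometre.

10976 km

Δλ = 153.45 − 55.01 = 98.44°.
Δφ = -2.31 − 10.31 = -12.62°.
a = sin²(Δφ/2) + cos φ₁ · cos φ₂ · sin²(Δλ/2) = 0.575750.
c = 2·atan2(√a, √(1−a)) = 1.72288 rad → d = 6371·c ≈ 10976.48 km.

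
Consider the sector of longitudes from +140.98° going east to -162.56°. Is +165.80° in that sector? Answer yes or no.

Band width going east from +140.98° to -162.56°: ((-162.56 − 140.98) mod 360) = 56.46°.
Offset of +165.80° east of the west edge: ((165.80 − 140.98) mod 360) = 24.82°.
24.82° ≤ 56.46° ⇒ inside.

Yes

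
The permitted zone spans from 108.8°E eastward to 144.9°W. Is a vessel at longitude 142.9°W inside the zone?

No

Band width going east from +108.8° to -144.9°: ((-144.9 − 108.8) mod 360) = 106.3°.
Offset of -142.9° east of the west edge: ((-142.9 − 108.8) mod 360) = 108.3°.
108.3° > 106.3° ⇒ outside.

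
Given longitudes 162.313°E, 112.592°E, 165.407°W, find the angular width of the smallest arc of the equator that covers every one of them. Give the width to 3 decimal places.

82.001°

Sort the longitudes: -165.407°, +112.592°, +162.313°.
Eastward gaps between consecutive values (wrapping around): 277.999°, 49.721°, 32.280°.
Largest gap = 277.999° ⇒ minimal covering band is its complement: 360° − 277.999° = 82.001°.
Band runs from +112.592° eastward to -165.407°, crossing the antimeridian.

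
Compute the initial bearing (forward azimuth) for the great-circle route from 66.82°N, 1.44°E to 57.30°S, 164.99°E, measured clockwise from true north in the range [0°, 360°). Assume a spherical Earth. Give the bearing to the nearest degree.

47°

Δλ = 164.99 − 1.44 = 163.55°.
θ = atan2( sin Δλ · cos φ₂ , cos φ₁ · sin φ₂ − sin φ₁ · cos φ₂ · cos Δλ )
  = atan2(0.15298, 0.14506) = 46.522° → normalised to [0°, 360°): 46.522°.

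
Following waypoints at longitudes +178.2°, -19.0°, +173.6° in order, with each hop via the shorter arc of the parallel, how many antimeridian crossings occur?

2

Leg 1: +178.2° → -19.0°, shortest Δλ = 162.8° (east) — crosses 180°.
Leg 2: -19.0° → +173.6°, shortest Δλ = -167.4° (west) — crosses 180°.
Total crossings: 2.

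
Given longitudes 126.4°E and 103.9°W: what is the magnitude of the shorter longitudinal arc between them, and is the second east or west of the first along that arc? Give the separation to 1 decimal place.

129.7° east

Raw difference: -103.9 − 126.4 = -230.3°.
Normalise into (−180°, 180°]: -230.3° + 360° = 129.7°.
Positive ⇒ the second point lies to the east; separation 129.7°.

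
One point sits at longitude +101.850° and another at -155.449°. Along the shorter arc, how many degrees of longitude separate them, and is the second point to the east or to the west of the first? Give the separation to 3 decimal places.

102.701° east

Raw difference: -155.449 − 101.850 = -257.299°.
Normalise into (−180°, 180°]: -257.299° + 360° = 102.701°.
Positive ⇒ the second point lies to the east; separation 102.701°.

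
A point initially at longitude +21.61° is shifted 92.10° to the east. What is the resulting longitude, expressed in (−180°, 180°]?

Start at +21.61°; shift +92.10° → +113.71°.
+113.71° already lies in (−180°, 180°].

+113.71°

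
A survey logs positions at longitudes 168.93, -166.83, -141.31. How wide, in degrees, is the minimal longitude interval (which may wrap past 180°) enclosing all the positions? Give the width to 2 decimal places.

49.76°

Sort the longitudes: -166.83°, -141.31°, +168.93°.
Eastward gaps between consecutive values (wrapping around): 25.52°, 310.24°, 24.24°.
Largest gap = 310.24° ⇒ minimal covering band is its complement: 360° − 310.24° = 49.76°.
Band runs from +168.93° eastward to -141.31°, crossing the antimeridian.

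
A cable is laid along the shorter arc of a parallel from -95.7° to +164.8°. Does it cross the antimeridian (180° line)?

Naïve |164.8 − -95.7| = 260.5° > 180°, so the shorter arc goes the other way round — across 180°.
Signed shortest Δλ = ((164.8 − -95.7 + 180) mod 360) − 180 = -99.5°.
Going west by 99.5° from -95.7° passes through 180° before reaching +164.8°.

Yes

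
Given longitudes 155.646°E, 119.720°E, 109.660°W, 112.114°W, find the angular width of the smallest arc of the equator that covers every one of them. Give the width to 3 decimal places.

130.620°

Sort the longitudes: -112.114°, -109.660°, +119.720°, +155.646°.
Eastward gaps between consecutive values (wrapping around): 2.454°, 229.380°, 35.926°, 92.240°.
Largest gap = 229.380° ⇒ minimal covering band is its complement: 360° − 229.380° = 130.620°.
Band runs from +119.720° eastward to -109.660°, crossing the antimeridian.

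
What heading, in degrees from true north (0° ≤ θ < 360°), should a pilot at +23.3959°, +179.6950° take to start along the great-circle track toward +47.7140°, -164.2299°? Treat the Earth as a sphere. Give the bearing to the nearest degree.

Δλ = -164.2299 − 179.6950 = -343.9249°; wrapped into (−180°, 180°]: 16.0751°.
θ = atan2( sin Δλ · cos φ₂ , cos φ₁ · sin φ₂ − sin φ₁ · cos φ₂ · cos Δλ )
  = atan2(0.18631, 0.42225) = 23.808° → normalised to [0°, 360°): 23.808°.

24°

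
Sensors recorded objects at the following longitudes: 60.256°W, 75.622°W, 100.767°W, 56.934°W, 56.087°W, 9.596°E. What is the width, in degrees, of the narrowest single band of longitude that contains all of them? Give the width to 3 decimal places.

Sort the longitudes: -100.767°, -75.622°, -60.256°, -56.934°, -56.087°, +9.596°.
Eastward gaps between consecutive values (wrapping around): 25.145°, 15.366°, 3.322°, 0.847°, 65.683°, 249.637°.
Largest gap = 249.637° ⇒ minimal covering band is its complement: 360° − 249.637° = 110.363°.
Band runs from -100.767° eastward to +9.596°.

110.363°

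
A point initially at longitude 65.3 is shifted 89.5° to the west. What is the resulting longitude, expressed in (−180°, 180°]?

-24.2°

Start at +65.3°; shift −89.5° → -24.2°.
-24.2° already lies in (−180°, 180°].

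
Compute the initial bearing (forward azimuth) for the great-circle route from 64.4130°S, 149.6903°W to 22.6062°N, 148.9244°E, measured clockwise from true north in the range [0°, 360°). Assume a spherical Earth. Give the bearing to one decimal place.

304.9°

Δλ = 148.9244 − -149.6903 = 298.6147°; wrapped into (−180°, 180°]: -61.3853°.
θ = atan2( sin Δλ · cos φ₂ , cos φ₁ · sin φ₂ − sin φ₁ · cos φ₂ · cos Δλ )
  = atan2(-0.81041, 0.56478) = -55.127° → normalised to [0°, 360°): 304.873°.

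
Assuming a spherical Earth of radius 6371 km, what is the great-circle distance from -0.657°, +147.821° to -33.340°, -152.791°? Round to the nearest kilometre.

Δλ = -152.791 − 147.821 = -300.612°; wrapped into (−180°, 180°]: 59.388°.
Δφ = -33.340 − -0.657 = -32.683°.
a = sin²(Δφ/2) + cos φ₁ · cos φ₂ · sin²(Δλ/2) = 0.284155.
c = 2·atan2(√a, √(1−a)) = 1.12443 rad → d = 6371·c ≈ 7163.75 km.

7164 km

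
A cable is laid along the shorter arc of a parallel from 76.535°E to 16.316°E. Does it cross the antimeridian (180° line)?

No

Signed shortest Δλ = ((16.316 − 76.535 + 180) mod 360) − 180 = -60.219°.
Going west by 60.219° from +76.535° reaches +16.316° without touching 180°.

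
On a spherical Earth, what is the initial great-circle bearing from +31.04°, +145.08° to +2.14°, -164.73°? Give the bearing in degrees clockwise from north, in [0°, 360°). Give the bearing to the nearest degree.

111°

Δλ = -164.73 − 145.08 = -309.81°; wrapped into (−180°, 180°]: 50.19°.
θ = atan2( sin Δλ · cos φ₂ , cos φ₁ · sin φ₂ − sin φ₁ · cos φ₂ · cos Δλ )
  = atan2(0.76764, -0.29791) = 111.211° → normalised to [0°, 360°): 111.211°.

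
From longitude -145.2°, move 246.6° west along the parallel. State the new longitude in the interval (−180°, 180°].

-31.8°

Start at -145.2°; shift −246.6° → -391.8°.
-391.8° lies outside (−180°, 180°]; add 360° → -31.8°.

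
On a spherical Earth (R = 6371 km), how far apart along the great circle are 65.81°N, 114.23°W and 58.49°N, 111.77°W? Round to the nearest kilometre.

Δλ = -111.77 − -114.23 = 2.46°.
Δφ = 58.49 − 65.81 = -7.32°.
a = sin²(Δφ/2) + cos φ₁ · cos φ₂ · sin²(Δλ/2) = 0.004174.
c = 2·atan2(√a, √(1−a)) = 0.12930 rad → d = 6371·c ≈ 823.76 km.

824 km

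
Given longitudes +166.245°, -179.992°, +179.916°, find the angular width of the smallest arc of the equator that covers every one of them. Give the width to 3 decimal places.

Sort the longitudes: -179.992°, +166.245°, +179.916°.
Eastward gaps between consecutive values (wrapping around): 346.237°, 13.671°, 0.092°.
Largest gap = 346.237° ⇒ minimal covering band is its complement: 360° − 346.237° = 13.763°.
Band runs from +166.245° eastward to -179.992°, crossing the antimeridian.

13.763°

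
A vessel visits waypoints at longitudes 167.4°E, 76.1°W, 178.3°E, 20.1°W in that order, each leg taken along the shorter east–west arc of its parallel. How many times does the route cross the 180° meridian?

Leg 1: +167.4° → -76.1°, shortest Δλ = 116.5° (east) — crosses 180°.
Leg 2: -76.1° → +178.3°, shortest Δλ = -105.6° (west) — crosses 180°.
Leg 3: +178.3° → -20.1°, shortest Δλ = 161.6° (east) — crosses 180°.
Total crossings: 3.

3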